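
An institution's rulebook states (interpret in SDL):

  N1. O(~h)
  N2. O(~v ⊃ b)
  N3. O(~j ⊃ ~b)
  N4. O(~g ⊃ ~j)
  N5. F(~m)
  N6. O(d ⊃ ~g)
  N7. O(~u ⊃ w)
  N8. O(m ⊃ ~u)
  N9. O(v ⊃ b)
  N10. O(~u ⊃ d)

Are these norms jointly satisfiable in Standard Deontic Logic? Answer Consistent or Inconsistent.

Premises 2 and 9 are O(~v ⊃ b) and O(v ⊃ b); every ideal world satisfies ~v or v, so in either case b holds — hence O(b).
The contrapositive of premise 3 (O(~j ⊃ ~b)) is O(b ⊃ j), and O(b) is already established, so O(j).
The contrapositive of premise 4 (O(~g ⊃ ~j)) is O(j ⊃ g), and O(j) is already established, so O(g).
Premise 6 is O(d ⊃ ~g); contrapositively O(g ⊃ ~d). Since O(g) holds, K gives O(~d).
Premise 10 is O(~u ⊃ d); contrapositively O(~d ⊃ u). Since O(~d) holds, K gives O(u).
Premise 8, O(m ⊃ ~u), contraposes to O(u ⊃ ~m); with O(u) we get O(~m).
But premise 5, F(~m), means O(m).
We now have both O(~m) and O(m) — m is simultaneously obligatory and forbidden, violating the D-axiom.

Inconsistent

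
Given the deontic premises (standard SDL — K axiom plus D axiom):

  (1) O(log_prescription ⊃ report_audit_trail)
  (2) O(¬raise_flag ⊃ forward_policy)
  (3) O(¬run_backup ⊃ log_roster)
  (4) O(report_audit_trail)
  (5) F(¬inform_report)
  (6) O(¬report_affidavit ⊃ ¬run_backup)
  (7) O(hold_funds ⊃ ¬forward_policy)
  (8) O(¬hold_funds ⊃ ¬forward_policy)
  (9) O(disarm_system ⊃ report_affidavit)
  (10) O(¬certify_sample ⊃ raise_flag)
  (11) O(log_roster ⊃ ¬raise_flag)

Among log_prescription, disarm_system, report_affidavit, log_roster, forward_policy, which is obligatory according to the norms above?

report_affidavit

By case analysis on ¬hold_funds: premise 8 gives O(¬hold_funds ⊃ ¬forward_policy) and premise 7 gives O(hold_funds ⊃ ¬forward_policy), so O(¬forward_policy) either way.
Premise 2 is O(¬raise_flag ⊃ forward_policy); contrapositively O(¬forward_policy ⊃ raise_flag). Since O(¬forward_policy) holds, K gives O(raise_flag).
Premise 11 is O(log_roster ⊃ ¬raise_flag); contrapositively O(raise_flag ⊃ ¬log_roster). Since O(raise_flag) holds, K gives O(¬log_roster).
Premise 3 is O(¬run_backup ⊃ log_roster); contrapositively O(¬log_roster ⊃ run_backup). Since O(¬log_roster) holds, K gives O(run_backup).
Premise 6 is O(¬report_affidavit ⊃ ¬run_backup); contrapositively O(run_backup ⊃ report_affidavit). Since O(run_backup) holds, K gives O(report_affidavit).
So O(report_affidavit) holds — report_affidavit is obligatory. None of the other listed options is made obligatory by any chain of premises.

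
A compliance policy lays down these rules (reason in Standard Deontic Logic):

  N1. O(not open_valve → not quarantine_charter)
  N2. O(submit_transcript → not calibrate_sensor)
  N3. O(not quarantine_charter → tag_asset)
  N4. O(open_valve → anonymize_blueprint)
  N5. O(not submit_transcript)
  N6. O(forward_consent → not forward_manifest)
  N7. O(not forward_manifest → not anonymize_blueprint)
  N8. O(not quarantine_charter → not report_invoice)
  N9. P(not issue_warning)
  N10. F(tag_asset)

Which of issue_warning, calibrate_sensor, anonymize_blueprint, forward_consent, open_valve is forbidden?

Premise 10, F(tag_asset), is equivalent to O(not tag_asset).
Premise 3, O(not quarantine_charter → tag_asset), contraposes to O(not tag_asset → quarantine_charter); with O(not tag_asset) we get O(quarantine_charter).
The contrapositive of premise 1 (O(not open_valve → not quarantine_charter)) is O(quarantine_charter → open_valve), and O(quarantine_charter) is already established, so O(open_valve).
Premise 4 is O(open_valve → anonymize_blueprint); since O(open_valve), deontic closure gives O(anonymize_blueprint).
The contrapositive of premise 7 (O(not forward_manifest → not anonymize_blueprint)) is O(anonymize_blueprint → forward_manifest), and O(anonymize_blueprint) is already established, so O(forward_manifest).
Premise 6, O(forward_consent → not forward_manifest), contraposes to O(forward_manifest → not forward_consent); with O(forward_manifest) we get O(not forward_consent).
So O(not forward_consent) holds, i.e. forward_consent is forbidden. None of the other listed options is forbidden under the premises.

forward_consent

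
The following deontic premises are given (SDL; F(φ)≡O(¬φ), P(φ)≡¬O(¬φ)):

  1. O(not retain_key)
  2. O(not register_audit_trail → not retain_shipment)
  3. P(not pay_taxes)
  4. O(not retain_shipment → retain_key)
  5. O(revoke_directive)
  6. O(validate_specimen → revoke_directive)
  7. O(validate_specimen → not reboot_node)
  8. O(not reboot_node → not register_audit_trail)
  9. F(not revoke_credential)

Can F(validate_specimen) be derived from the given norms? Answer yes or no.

Premise 1 states O(not retain_key) outright.
The contrapositive of premise 4 (O(not retain_shipment → retain_key)) is O(not retain_key → retain_shipment), and O(not retain_key) is already established, so O(retain_shipment).
The contrapositive of premise 2 (O(not register_audit_trail → not retain_shipment)) is O(retain_shipment → register_audit_trail), and O(retain_shipment) is already established, so O(register_audit_trail).
Premise 8, O(not reboot_node → not register_audit_trail), contraposes to O(register_audit_trail → reboot_node); with O(register_audit_trail) we get O(reboot_node).
Premise 7 is O(validate_specimen → not reboot_node); contrapositively O(reboot_node → not validate_specimen). Since O(reboot_node) holds, K gives O(not validate_specimen).
Premises 3, 5, 6, 9 do not contribute to this derivation.
So O(not validate_specimen) holds, i.e. F(validate_specimen). The claim follows.

Yes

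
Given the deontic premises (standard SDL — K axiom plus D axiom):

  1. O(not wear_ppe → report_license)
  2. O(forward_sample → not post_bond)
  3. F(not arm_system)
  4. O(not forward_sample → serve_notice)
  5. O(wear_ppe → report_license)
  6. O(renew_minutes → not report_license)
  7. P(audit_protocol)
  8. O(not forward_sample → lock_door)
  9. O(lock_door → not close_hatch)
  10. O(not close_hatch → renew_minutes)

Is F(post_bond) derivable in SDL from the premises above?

Yes

By case analysis on wear_ppe: premise 5 gives O(wear_ppe → report_license) and premise 1 gives O(not wear_ppe → report_license), so O(report_license) either way.
Premise 6, O(renew_minutes → not report_license), contraposes to O(report_license → not renew_minutes); with O(report_license) we get O(not renew_minutes).
The contrapositive of premise 10 (O(not close_hatch → renew_minutes)) is O(not renew_minutes → close_hatch), and O(not renew_minutes) is already established, so O(close_hatch).
Premise 9, O(lock_door → not close_hatch), contraposes to O(close_hatch → not lock_door); with O(close_hatch) we get O(not lock_door).
Premise 8 is O(not forward_sample → lock_door); contrapositively O(not lock_door → forward_sample). Since O(not lock_door) holds, K gives O(forward_sample).
Premise 2 is O(forward_sample → not post_bond); since O(forward_sample), deontic closure gives O(not post_bond).
Premises 3, 4, 7 do not contribute to this derivation.
So O(not post_bond) holds, i.e. F(post_bond). The claim follows.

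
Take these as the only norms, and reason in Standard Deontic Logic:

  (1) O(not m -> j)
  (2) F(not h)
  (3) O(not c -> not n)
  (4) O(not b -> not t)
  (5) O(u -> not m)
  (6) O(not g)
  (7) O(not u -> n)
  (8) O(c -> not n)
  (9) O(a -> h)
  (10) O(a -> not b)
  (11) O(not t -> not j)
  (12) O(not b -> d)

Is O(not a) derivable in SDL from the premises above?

Yes

By case analysis on not c: premise 3 gives O(not c -> not n) and premise 8 gives O(c -> not n), so O(not n) either way.
The contrapositive of premise 7 (O(not u -> n)) is O(not n -> u), and O(not n) is already established, so O(u).
Premise 5 is O(u -> not m); since O(u), deontic closure gives O(not m).
With premise 1, O(not m -> j), the K-axiom yields O(j).
Premise 11 is O(not t -> not j); contrapositively O(j -> t). Since O(j) holds, K gives O(t).
Premise 4, O(not b -> not t), contraposes to O(t -> b); with O(t) we get O(b).
Premise 10, O(a -> not b), contraposes to O(b -> not a); with O(b) we get O(not a).
Premises 2, 6, 9, 12 do not contribute to this derivation.
So O(not a) follows.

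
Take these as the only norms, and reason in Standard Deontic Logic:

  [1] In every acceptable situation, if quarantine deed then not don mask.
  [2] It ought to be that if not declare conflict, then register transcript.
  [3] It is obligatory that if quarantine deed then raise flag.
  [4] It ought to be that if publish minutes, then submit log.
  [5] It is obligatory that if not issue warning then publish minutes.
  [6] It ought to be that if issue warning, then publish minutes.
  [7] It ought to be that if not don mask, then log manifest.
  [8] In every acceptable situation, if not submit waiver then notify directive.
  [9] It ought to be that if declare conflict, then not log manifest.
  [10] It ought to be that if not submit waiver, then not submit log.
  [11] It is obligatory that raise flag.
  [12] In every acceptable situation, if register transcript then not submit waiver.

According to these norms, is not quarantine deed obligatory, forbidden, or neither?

Obligatory

Premises 6 and 5 are O(issue_warning → publish_minutes) and O(¬issue_warning → publish_minutes); every ideal world satisfies issue_warning or ¬issue_warning, so in either case publish_minutes holds — hence O(publish_minutes).
Premise 4 is O(publish_minutes → submit_log); since O(publish_minutes), deontic closure gives O(submit_log).
Premise 10, O(¬submit_waiver → ¬submit_log), contraposes to O(submit_log → submit_waiver); with O(submit_log) we get O(submit_waiver).
The contrapositive of premise 12 (O(register_transcript → ¬submit_waiver)) is O(submit_waiver → ¬register_transcript), and O(submit_waiver) is already established, so O(¬register_transcript).
Premise 2 is O(¬declare_conflict → register_transcript); contrapositively O(¬register_transcript → declare_conflict). Since O(¬register_transcript) holds, K gives O(declare_conflict).
Premise 9 is O(declare_conflict → ¬log_manifest); since O(declare_conflict), deontic closure gives O(¬log_manifest).
The contrapositive of premise 7 (O(¬don_mask → log_manifest)) is O(¬log_manifest → don_mask), and O(¬log_manifest) is already established, so O(don_mask).
The contrapositive of premise 1 (O(quarantine_deed → ¬don_mask)) is O(don_mask → ¬quarantine_deed), and O(don_mask) is already established, so O(¬quarantine_deed).
Premises 3, 8, 11 do not contribute to this derivation.
Hence ¬quarantine_deed is obligatory.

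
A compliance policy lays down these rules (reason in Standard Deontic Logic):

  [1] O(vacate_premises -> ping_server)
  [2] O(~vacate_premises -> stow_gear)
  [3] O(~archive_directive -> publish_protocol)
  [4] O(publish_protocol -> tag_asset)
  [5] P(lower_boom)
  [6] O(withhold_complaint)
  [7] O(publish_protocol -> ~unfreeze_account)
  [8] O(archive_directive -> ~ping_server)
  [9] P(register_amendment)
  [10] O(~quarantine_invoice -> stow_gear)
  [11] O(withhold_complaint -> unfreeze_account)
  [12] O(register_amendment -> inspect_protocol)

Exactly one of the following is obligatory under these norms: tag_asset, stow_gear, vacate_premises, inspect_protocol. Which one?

From premise 6 we have O(withhold_complaint).
Applying K to premise 11 (O(withhold_complaint -> unfreeze_account)) and O(withhold_complaint) yields O(unfreeze_account).
The contrapositive of premise 7 (O(publish_protocol -> ~unfreeze_account)) is O(unfreeze_account -> ~publish_protocol), and O(unfreeze_account) is already established, so O(~publish_protocol).
The contrapositive of premise 3 (O(~archive_directive -> publish_protocol)) is O(~publish_protocol -> archive_directive), and O(~publish_protocol) is already established, so O(archive_directive).
Premise 8 is O(archive_directive -> ~ping_server); since O(archive_directive), deontic closure gives O(~ping_server).
Premise 1 is O(vacate_premises -> ping_server); contrapositively O(~ping_server -> ~vacate_premises). Since O(~ping_server) holds, K gives O(~vacate_premises).
From O(~vacate_premises) and premise 2, O(~vacate_premises -> stow_gear), we obtain O(stow_gear).
So O(stow_gear) holds — stow_gear is obligatory. None of the other listed options is made obligatory by any chain of premises.

stow_gear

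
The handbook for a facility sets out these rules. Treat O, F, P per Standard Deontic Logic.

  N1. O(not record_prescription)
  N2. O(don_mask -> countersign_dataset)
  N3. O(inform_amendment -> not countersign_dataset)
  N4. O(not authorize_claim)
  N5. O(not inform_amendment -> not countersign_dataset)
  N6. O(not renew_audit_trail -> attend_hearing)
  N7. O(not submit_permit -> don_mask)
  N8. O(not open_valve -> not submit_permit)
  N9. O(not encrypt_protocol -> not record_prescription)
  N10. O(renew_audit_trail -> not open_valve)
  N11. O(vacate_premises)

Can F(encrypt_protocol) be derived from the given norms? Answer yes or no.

No

Premise 9 is O(not encrypt_protocol -> not record_prescription); even if O(not record_prescription) held, inferring O(not encrypt_protocol) would be affirming the consequent — invalid.
No other premise forces O(not encrypt_protocol). An ideal world satisfying every premise can still have encrypt_protocol true, so F(encrypt_protocol) is not derivable.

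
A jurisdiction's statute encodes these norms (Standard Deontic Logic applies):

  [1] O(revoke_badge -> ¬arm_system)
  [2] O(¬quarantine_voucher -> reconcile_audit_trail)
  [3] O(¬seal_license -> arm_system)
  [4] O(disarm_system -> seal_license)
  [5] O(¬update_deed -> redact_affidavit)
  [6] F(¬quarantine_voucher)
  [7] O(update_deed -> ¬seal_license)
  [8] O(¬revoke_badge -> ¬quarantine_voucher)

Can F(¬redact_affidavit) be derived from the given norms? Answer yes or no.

Premise 6 is F(¬quarantine_voucher), i.e. O(quarantine_voucher).
Premise 8, O(¬revoke_badge -> ¬quarantine_voucher), contraposes to O(quarantine_voucher -> revoke_badge); with O(quarantine_voucher) we get O(revoke_badge).
With premise 1, O(revoke_badge -> ¬arm_system), the K-axiom yields O(¬arm_system).
The contrapositive of premise 3 (O(¬seal_license -> arm_system)) is O(¬arm_system -> seal_license), and O(¬arm_system) is already established, so O(seal_license).
Premise 7 is O(update_deed -> ¬seal_license); contrapositively O(seal_license -> ¬update_deed). Since O(seal_license) holds, K gives O(¬update_deed).
From O(¬update_deed) and premise 5, O(¬update_deed -> redact_affidavit), we obtain O(redact_affidavit).
Premises 2, 4 do not contribute to this derivation.
So O(redact_affidavit) holds, i.e. F(¬redact_affidavit). The claim follows.

Yes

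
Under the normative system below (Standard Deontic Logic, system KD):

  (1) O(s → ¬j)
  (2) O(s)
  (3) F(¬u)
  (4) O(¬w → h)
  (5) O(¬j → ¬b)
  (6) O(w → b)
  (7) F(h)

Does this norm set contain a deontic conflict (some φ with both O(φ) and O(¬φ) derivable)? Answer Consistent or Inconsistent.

Inconsistent

Premise 7 is F(h), i.e. O(¬h).
Premise 4 is O(¬w → h); contrapositively O(¬h → w). Since O(¬h) holds, K gives O(w).
With premise 6, O(w → b), the K-axiom yields O(b).
The contrapositive of premise 5 (O(¬j → ¬b)) is O(b → j), and O(b) is already established, so O(j).
Premise 1 is O(s → ¬j); contrapositively O(j → ¬s). Since O(j) holds, K gives O(¬s).
Yet premise 2 states O(s).
We now have both O(¬s) and O(s) — s is simultaneously obligatory and forbidden, violating the D-axiom.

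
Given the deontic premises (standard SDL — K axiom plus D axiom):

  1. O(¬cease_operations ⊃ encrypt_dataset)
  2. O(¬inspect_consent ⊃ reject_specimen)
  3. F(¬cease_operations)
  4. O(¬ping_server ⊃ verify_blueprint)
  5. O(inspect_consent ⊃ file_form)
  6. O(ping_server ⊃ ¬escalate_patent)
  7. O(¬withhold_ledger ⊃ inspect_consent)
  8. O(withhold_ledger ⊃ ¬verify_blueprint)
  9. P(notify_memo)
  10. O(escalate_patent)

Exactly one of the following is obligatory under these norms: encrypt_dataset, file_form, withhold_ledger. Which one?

Premise 10 gives O(escalate_patent).
Premise 6, O(ping_server ⊃ ¬escalate_patent), contraposes to O(escalate_patent ⊃ ¬ping_server); with O(escalate_patent) we get O(¬ping_server).
Premise 4 is O(¬ping_server ⊃ verify_blueprint); since O(¬ping_server), deontic closure gives O(verify_blueprint).
Premise 8, O(withhold_ledger ⊃ ¬verify_blueprint), contraposes to O(verify_blueprint ⊃ ¬withhold_ledger); with O(verify_blueprint) we get O(¬withhold_ledger).
Applying K to premise 7 (O(¬withhold_ledger ⊃ inspect_consent)) and O(¬withhold_ledger) yields O(inspect_consent).
Premise 5 is O(inspect_consent ⊃ file_form); since O(inspect_consent), deontic closure gives O(file_form).
So O(file_form) holds — file_form is obligatory. None of the other listed options is made obligatory by any chain of premises.

file_form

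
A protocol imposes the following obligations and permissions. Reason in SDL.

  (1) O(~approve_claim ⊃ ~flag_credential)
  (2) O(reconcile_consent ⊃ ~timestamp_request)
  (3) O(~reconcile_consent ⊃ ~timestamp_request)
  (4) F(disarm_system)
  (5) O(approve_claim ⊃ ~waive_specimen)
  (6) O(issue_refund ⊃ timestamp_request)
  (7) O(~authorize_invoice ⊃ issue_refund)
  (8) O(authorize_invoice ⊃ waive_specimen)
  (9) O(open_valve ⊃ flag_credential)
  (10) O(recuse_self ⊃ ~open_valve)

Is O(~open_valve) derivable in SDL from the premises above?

Premises 2 and 3 are O(reconcile_consent ⊃ ~timestamp_request) and O(~reconcile_consent ⊃ ~timestamp_request); every ideal world satisfies reconcile_consent or ~reconcile_consent, so in either case ~timestamp_request holds — hence O(~timestamp_request).
Premise 6, O(issue_refund ⊃ timestamp_request), contraposes to O(~timestamp_request ⊃ ~issue_refund); with O(~timestamp_request) we get O(~issue_refund).
Premise 7, O(~authorize_invoice ⊃ issue_refund), contraposes to O(~issue_refund ⊃ authorize_invoice); with O(~issue_refund) we get O(authorize_invoice).
With premise 8, O(authorize_invoice ⊃ waive_specimen), the K-axiom yields O(waive_specimen).
Premise 5 is O(approve_claim ⊃ ~waive_specimen); contrapositively O(waive_specimen ⊃ ~approve_claim). Since O(waive_specimen) holds, K gives O(~approve_claim).
From O(~approve_claim) and premise 1, O(~approve_claim ⊃ ~flag_credential), we obtain O(~flag_credential).
Premise 9 is O(open_valve ⊃ flag_credential); contrapositively O(~flag_credential ⊃ ~open_valve). Since O(~flag_credential) holds, K gives O(~open_valve).
Premises 4, 10 do not contribute to this derivation.
So O(~open_valve) follows.

Yes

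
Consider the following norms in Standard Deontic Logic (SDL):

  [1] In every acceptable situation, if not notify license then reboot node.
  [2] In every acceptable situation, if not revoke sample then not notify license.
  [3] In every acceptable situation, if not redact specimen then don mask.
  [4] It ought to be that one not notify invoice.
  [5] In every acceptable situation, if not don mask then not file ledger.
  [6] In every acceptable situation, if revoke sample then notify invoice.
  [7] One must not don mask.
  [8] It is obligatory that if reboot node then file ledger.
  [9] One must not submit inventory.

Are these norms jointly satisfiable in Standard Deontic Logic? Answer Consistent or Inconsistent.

Inconsistent

Premise 4 gives O(¬notify_invoice).
Premise 6, O(revoke_sample → notify_invoice), contraposes to O(¬notify_invoice → ¬revoke_sample); with O(¬notify_invoice) we get O(¬revoke_sample).
Applying K to premise 2 (O(¬revoke_sample → ¬notify_license)) and O(¬revoke_sample) yields O(¬notify_license).
Premise 1 is O(¬notify_license → reboot_node); since O(¬notify_license), deontic closure gives O(reboot_node).
Applying K to premise 8 (O(reboot_node → file_ledger)) and O(reboot_node) yields O(file_ledger).
The contrapositive of premise 5 (O(¬don_mask → ¬file_ledger)) is O(file_ledger → don_mask), and O(file_ledger) is already established, so O(don_mask).
However, F(don_mask) at premise 7 amounts to O(¬don_mask).
We now have both O(don_mask) and O(¬don_mask) — don_mask is simultaneously obligatory and forbidden, violating the D-axiom.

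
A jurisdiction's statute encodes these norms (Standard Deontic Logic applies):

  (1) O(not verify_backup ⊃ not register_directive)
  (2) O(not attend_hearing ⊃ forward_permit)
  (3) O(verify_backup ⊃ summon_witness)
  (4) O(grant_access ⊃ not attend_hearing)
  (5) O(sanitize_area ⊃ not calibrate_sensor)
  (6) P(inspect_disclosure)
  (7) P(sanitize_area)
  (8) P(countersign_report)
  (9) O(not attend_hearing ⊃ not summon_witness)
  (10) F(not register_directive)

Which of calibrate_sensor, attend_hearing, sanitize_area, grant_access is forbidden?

grant_access

F(not register_directive) at premise 10 means O(register_directive).
Premise 1, O(not verify_backup ⊃ not register_directive), contraposes to O(register_directive ⊃ verify_backup); with O(register_directive) we get O(verify_backup).
With premise 3, O(verify_backup ⊃ summon_witness), the K-axiom yields O(summon_witness).
Premise 9, O(not attend_hearing ⊃ not summon_witness), contraposes to O(summon_witness ⊃ attend_hearing); with O(summon_witness) we get O(attend_hearing).
Premise 4, O(grant_access ⊃ not attend_hearing), contraposes to O(attend_hearing ⊃ not grant_access); with O(attend_hearing) we get O(not grant_access).
So O(not grant_access) holds, i.e. grant_access is forbidden. None of the other listed options is forbidden under the premises.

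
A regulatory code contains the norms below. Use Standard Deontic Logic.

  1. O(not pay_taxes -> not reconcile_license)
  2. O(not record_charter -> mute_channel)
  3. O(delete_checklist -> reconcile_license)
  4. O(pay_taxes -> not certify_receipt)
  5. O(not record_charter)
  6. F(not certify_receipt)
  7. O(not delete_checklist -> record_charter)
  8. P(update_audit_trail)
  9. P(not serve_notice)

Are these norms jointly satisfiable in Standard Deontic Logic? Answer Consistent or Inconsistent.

F(not certify_receipt) at premise 6 means O(certify_receipt).
The contrapositive of premise 4 (O(pay_taxes -> not certify_receipt)) is O(certify_receipt -> not pay_taxes), and O(certify_receipt) is already established, so O(not pay_taxes).
From O(not pay_taxes) and premise 1, O(not pay_taxes -> not reconcile_license), we obtain O(not reconcile_license).
The contrapositive of premise 3 (O(delete_checklist -> reconcile_license)) is O(not reconcile_license -> not delete_checklist), and O(not reconcile_license) is already established, so O(not delete_checklist).
With premise 7, O(not delete_checklist -> record_charter), the K-axiom yields O(record_charter).
However, premise 5 gives O(not record_charter).
We now have both O(record_charter) and O(not record_charter) — record_charter is simultaneously obligatory and forbidden, violating the D-axiom.

Inconsistent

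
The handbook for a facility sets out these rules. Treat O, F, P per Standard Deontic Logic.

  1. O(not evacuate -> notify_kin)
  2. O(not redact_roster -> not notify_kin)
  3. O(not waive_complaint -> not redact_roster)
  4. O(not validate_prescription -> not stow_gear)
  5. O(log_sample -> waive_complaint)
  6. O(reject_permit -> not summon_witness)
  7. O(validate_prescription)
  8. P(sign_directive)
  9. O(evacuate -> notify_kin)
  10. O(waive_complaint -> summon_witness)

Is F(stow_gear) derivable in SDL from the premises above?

No

Premise 4 is O(not validate_prescription -> not stow_gear), but O(not validate_prescription) is not derivable from the premises, so it does not yield O(not stow_gear).
No other premise forces O(not stow_gear). An ideal world satisfying every premise can still have stow_gear true, so F(stow_gear) is not derivable.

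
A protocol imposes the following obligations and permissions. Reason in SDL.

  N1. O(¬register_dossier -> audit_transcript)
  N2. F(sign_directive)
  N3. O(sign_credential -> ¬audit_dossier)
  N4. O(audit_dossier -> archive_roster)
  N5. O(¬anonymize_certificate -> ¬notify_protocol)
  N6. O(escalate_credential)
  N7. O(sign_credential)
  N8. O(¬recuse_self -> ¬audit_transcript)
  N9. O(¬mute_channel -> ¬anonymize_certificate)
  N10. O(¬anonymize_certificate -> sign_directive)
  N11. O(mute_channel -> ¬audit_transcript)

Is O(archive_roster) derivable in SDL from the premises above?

Premise 4 is O(audit_dossier -> archive_roster), but O(audit_dossier) is not derivable from the premises, so it does not yield O(archive_roster).
No other premise forces O(archive_roster). An ideal world satisfying every premise can still have archive_roster false, so O(archive_roster) is not derivable.

No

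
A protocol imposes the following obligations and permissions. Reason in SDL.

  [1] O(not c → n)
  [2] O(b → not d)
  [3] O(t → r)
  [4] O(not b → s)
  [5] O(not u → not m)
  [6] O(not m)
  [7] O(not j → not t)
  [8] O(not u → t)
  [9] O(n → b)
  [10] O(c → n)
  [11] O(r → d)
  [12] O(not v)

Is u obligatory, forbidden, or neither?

Obligatory

Premises 1 and 10 are O(not c → n) and O(c → n); every ideal world satisfies not c or c, so in either case n holds — hence O(n).
From O(n) and premise 9, O(n → b), we obtain O(b).
Applying K to premise 2 (O(b → not d)) and O(b) yields O(not d).
The contrapositive of premise 11 (O(r → d)) is O(not d → not r), and O(not d) is already established, so O(not r).
The contrapositive of premise 3 (O(t → r)) is O(not r → not t), and O(not r) is already established, so O(not t).
The contrapositive of premise 8 (O(not u → t)) is O(not t → u), and O(not t) is already established, so O(u).
Premises 4, 5, 6, 7, 12 do not contribute to this derivation.
Hence u is obligatory.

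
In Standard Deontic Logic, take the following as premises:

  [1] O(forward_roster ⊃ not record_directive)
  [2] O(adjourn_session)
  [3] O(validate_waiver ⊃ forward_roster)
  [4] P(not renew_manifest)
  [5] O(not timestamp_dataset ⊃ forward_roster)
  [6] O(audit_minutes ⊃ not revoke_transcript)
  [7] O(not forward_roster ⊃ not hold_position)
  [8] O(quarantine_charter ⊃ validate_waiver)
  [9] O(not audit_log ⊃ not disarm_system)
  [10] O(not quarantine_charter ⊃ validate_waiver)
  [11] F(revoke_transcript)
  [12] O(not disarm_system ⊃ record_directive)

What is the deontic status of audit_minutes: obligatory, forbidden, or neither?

Neither

Premise 6 is O(audit_minutes ⊃ not revoke_transcript); even if O(not revoke_transcript) held, inferring O(audit_minutes) would be affirming the consequent — invalid.
No premise or chain of K-axiom applications forces O(audit_minutes), and none forces O(not audit_minutes). So audit_minutes is neither obligatory nor forbidden under these norms.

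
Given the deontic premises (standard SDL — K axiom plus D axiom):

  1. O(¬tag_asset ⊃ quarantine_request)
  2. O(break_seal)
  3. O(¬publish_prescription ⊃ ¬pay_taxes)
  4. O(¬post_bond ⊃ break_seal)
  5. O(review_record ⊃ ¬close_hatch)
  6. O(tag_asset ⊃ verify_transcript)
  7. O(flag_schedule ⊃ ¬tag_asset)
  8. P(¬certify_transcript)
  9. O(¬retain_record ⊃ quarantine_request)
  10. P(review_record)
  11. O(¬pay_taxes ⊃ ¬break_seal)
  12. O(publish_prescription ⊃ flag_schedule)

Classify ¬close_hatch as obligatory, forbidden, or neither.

Neither

Premise 5 is O(review_record ⊃ ¬close_hatch), but O(review_record) is not derivable from the premises (the permission P(review_record) asserts only ¬O(¬review_record), not O(review_record)), so it does not yield O(¬close_hatch).
No premise or chain of K-axiom applications forces O(¬close_hatch), and none forces O(close_hatch). So ¬close_hatch is neither obligatory nor forbidden under these norms.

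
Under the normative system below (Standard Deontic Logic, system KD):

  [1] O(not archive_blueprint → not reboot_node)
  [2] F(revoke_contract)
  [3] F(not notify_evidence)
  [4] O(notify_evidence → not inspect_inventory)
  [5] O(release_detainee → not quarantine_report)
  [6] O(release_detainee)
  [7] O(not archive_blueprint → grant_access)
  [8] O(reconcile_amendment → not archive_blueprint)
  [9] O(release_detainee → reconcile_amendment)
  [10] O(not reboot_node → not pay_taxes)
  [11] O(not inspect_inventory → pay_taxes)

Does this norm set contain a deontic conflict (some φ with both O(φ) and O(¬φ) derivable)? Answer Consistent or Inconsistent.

Premise 3 is F(not notify_evidence), i.e. O(notify_evidence).
With premise 4, O(notify_evidence → not inspect_inventory), the K-axiom yields O(not inspect_inventory).
Premise 11 is O(not inspect_inventory → pay_taxes); since O(not inspect_inventory), deontic closure gives O(pay_taxes).
Premise 10, O(not reboot_node → not pay_taxes), contraposes to O(pay_taxes → reboot_node); with O(pay_taxes) we get O(reboot_node).
Premise 1 is O(not archive_blueprint → not reboot_node); contrapositively O(reboot_node → archive_blueprint). Since O(reboot_node) holds, K gives O(archive_blueprint).
The contrapositive of premise 8 (O(reconcile_amendment → not archive_blueprint)) is O(archive_blueprint → not reconcile_amendment), and O(archive_blueprint) is already established, so O(not reconcile_amendment).
Premise 9, O(release_detainee → reconcile_amendment), contraposes to O(not reconcile_amendment → not release_detainee); with O(not reconcile_amendment) we get O(not release_detainee).
However, premise 6 gives O(release_detainee).
We now have both O(not release_detainee) and O(release_detainee) — release_detainee is simultaneously obligatory and forbidden, violating the D-axiom.

Inconsistent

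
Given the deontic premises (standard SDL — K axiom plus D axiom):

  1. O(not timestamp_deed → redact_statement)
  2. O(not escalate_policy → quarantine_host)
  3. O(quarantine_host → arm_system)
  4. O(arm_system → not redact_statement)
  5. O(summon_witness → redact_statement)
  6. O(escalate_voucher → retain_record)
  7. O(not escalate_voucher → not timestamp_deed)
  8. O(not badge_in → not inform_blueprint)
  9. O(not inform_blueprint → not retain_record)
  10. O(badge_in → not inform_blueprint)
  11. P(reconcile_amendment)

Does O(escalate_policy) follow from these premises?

Yes

Premises 8 and 10 cover both cases: O(not badge_in → not inform_blueprint) and O(badge_in → not inform_blueprint). Since not badge_in ∨ badge_in is a tautology, O(not inform_blueprint) follows.
With premise 9, O(not inform_blueprint → not retain_record), the K-axiom yields O(not retain_record).
Premise 6 is O(escalate_voucher → retain_record); contrapositively O(not retain_record → not escalate_voucher). Since O(not retain_record) holds, K gives O(not escalate_voucher).
From O(not escalate_voucher) and premise 7, O(not escalate_voucher → not timestamp_deed), we obtain O(not timestamp_deed).
Applying K to premise 1 (O(not timestamp_deed → redact_statement)) and O(not timestamp_deed) yields O(redact_statement).
The contrapositive of premise 4 (O(arm_system → not redact_statement)) is O(redact_statement → not arm_system), and O(redact_statement) is already established, so O(not arm_system).
The contrapositive of premise 3 (O(quarantine_host → arm_system)) is O(not arm_system → not quarantine_host), and O(not arm_system) is already established, so O(not quarantine_host).
Premise 2, O(not escalate_policy → quarantine_host), contraposes to O(not quarantine_host → escalate_policy); with O(not quarantine_host) we get O(escalate_policy).
Premises 5, 11 do not contribute to this derivation.
So O(escalate_policy) follows.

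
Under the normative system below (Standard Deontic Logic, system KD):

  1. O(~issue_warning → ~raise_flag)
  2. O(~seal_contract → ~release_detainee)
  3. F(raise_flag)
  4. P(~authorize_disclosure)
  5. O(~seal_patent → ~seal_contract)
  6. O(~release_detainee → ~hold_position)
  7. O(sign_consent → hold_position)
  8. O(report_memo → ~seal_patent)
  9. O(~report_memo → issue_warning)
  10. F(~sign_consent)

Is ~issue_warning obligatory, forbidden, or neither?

Premise 10 is F(~sign_consent), i.e. O(sign_consent).
Applying K to premise 7 (O(sign_consent → hold_position)) and O(sign_consent) yields O(hold_position).
Premise 6 is O(~release_detainee → ~hold_position); contrapositively O(hold_position → release_detainee). Since O(hold_position) holds, K gives O(release_detainee).
The contrapositive of premise 2 (O(~seal_contract → ~release_detainee)) is O(release_detainee → seal_contract), and O(release_detainee) is already established, so O(seal_contract).
Premise 5, O(~seal_patent → ~seal_contract), contraposes to O(seal_contract → seal_patent); with O(seal_contract) we get O(seal_patent).
Premise 8, O(report_memo → ~seal_patent), contraposes to O(seal_patent → ~report_memo); with O(seal_patent) we get O(~report_memo).
With premise 9, O(~report_memo → issue_warning), the K-axiom yields O(issue_warning).
Premises 1, 3, 4 do not contribute to this derivation.
Thus O(issue_warning), which is F(~issue_warning): ~issue_warning is forbidden.

Forbidden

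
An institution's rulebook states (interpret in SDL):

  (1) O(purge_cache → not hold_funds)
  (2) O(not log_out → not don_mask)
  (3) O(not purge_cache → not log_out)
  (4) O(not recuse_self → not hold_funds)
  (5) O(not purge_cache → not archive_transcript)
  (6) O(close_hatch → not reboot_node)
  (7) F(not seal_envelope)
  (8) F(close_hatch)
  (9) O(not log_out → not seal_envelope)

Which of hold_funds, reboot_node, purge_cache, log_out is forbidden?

hold_funds

Premise 7, F(not seal_envelope), is equivalent to O(seal_envelope).
Premise 9, O(not log_out → not seal_envelope), contraposes to O(seal_envelope → log_out); with O(seal_envelope) we get O(log_out).
The contrapositive of premise 3 (O(not purge_cache → not log_out)) is O(log_out → purge_cache), and O(log_out) is already established, so O(purge_cache).
With premise 1, O(purge_cache → not hold_funds), the K-axiom yields O(not hold_funds).
So O(not hold_funds) holds, i.e. hold_funds is forbidden. None of the other listed options is forbidden under the premises.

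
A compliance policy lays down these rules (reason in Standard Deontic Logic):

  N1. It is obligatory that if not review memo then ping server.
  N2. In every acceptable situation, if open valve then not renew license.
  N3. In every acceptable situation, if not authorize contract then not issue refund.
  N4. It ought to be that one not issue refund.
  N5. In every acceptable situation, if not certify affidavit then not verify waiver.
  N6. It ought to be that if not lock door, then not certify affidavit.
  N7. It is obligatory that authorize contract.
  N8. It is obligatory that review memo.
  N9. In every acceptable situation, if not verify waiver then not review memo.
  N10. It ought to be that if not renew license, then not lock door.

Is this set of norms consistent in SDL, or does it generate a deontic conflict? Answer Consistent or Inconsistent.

Premise 3 is O(¬authorize_contract → ¬issue_refund); even if O(¬issue_refund) held, inferring O(¬authorize_contract) would be affirming the consequent — invalid.
So O(¬authorize_contract) is not derivable, and the apparent clash with O(authorize_contract) does not arise.
A world satisfying every obligation exists (e.g. authorize_contract=true, certify_affidavit=true, issue_refund=false, lock_door=true, open_valve=false, ping_server=false, renew_license=true, review_memo=true, verify_waiver=true); no atom is both obligatory and forbidden, so the set is consistent.

Consistent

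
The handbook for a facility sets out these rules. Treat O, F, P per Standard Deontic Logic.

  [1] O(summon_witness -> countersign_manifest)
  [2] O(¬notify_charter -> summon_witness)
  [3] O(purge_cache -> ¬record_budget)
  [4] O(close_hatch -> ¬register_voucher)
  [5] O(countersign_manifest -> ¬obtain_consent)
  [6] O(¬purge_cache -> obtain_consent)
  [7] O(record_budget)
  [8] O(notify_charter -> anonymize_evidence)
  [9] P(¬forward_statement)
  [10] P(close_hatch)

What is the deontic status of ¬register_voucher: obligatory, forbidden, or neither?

Premise 4 is O(close_hatch -> ¬register_voucher), but O(close_hatch) is not derivable from the premises (the permission P(close_hatch) asserts only ¬O(¬close_hatch), not O(close_hatch)), so it does not yield O(¬register_voucher).
No premise or chain of K-axiom applications forces O(¬register_voucher), and none forces O(register_voucher). So ¬register_voucher is neither obligatory nor forbidden under these norms.

Neither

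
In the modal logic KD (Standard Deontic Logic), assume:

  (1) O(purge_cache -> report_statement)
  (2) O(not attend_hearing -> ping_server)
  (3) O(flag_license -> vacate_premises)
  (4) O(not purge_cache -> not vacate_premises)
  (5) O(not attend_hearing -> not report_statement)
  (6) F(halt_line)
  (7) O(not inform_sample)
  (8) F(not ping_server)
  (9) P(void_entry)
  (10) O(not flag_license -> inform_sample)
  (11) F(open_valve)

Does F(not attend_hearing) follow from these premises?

Yes

From premise 7 we have O(not inform_sample).
Premise 10, O(not flag_license -> inform_sample), contraposes to O(not inform_sample -> flag_license); with O(not inform_sample) we get O(flag_license).
Applying K to premise 3 (O(flag_license -> vacate_premises)) and O(flag_license) yields O(vacate_premises).
Premise 4 is O(not purge_cache -> not vacate_premises); contrapositively O(vacate_premises -> purge_cache). Since O(vacate_premises) holds, K gives O(purge_cache).
Premise 1 is O(purge_cache -> report_statement); since O(purge_cache), deontic closure gives O(report_statement).
Premise 5 is O(not attend_hearing -> not report_statement); contrapositively O(report_statement -> attend_hearing). Since O(report_statement) holds, K gives O(attend_hearing).
Premises 2, 6, 8, 9, 11 do not contribute to this derivation.
So O(attend_hearing) holds, i.e. F(not attend_hearing). The claim follows.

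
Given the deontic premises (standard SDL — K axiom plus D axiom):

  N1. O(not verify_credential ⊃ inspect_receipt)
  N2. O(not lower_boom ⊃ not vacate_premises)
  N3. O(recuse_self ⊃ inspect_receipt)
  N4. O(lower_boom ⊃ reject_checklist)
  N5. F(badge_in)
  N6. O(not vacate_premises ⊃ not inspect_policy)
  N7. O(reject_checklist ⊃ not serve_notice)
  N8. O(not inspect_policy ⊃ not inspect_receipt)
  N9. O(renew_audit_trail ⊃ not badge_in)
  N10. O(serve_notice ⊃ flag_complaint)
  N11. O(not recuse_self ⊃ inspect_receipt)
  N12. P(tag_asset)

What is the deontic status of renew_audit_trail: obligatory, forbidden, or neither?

Premise 9 is O(renew_audit_trail ⊃ not badge_in); even if O(not badge_in) held, inferring O(renew_audit_trail) would be affirming the consequent — invalid.
No premise or chain of K-axiom applications forces O(renew_audit_trail), and none forces O(not renew_audit_trail). So renew_audit_trail is neither obligatory nor forbidden under these norms.

Neither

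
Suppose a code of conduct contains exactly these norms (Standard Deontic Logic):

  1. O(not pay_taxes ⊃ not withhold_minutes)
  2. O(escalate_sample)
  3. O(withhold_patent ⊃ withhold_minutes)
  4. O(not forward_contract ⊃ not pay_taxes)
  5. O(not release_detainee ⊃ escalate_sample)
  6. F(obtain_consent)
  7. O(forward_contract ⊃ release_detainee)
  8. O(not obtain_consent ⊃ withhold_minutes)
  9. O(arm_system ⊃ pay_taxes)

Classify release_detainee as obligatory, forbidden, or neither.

F(obtain_consent) at premise 6 means O(not obtain_consent).
Premise 8 is O(not obtain_consent ⊃ withhold_minutes); since O(not obtain_consent), deontic closure gives O(withhold_minutes).
Premise 1, O(not pay_taxes ⊃ not withhold_minutes), contraposes to O(withhold_minutes ⊃ pay_taxes); with O(withhold_minutes) we get O(pay_taxes).
The contrapositive of premise 4 (O(not forward_contract ⊃ not pay_taxes)) is O(pay_taxes ⊃ forward_contract), and O(pay_taxes) is already established, so O(forward_contract).
From O(forward_contract) and premise 7, O(forward_contract ⊃ release_detainee), we obtain O(release_detainee).
Premises 2, 3, 5, 9 do not contribute to this derivation.
Hence release_detainee is obligatory.

Obligatory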